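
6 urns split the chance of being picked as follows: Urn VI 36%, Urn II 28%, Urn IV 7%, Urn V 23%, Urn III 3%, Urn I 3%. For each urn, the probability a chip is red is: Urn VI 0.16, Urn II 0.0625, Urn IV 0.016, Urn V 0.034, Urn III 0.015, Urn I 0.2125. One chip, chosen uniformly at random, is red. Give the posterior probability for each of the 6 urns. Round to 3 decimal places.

Unnormalized posteriors (prior × likelihood):
  Urn VI: 0.36 × 0.16 = 0.0576
  Urn II: 0.28 × 0.0625 = 0.0175
  Urn IV: 0.07 × 0.016 = 0.00112
  Urn V: 0.23 × 0.034 = 0.00782
  Urn III: 0.03 × 0.015 = 0.00045
  Urn I: 0.03 × 0.2125 = 0.006375
Normalizing constant = 0.090865.
P(Urn VI | red) = 0.0576/0.090865 ≈ 0.634
P(Urn II | red) = 0.0175/0.090865 ≈ 0.193
P(Urn IV | red) = 0.00112/0.090865 ≈ 0.012
P(Urn V | red) = 0.00782/0.090865 ≈ 0.086
P(Urn III | red) = 0.00045/0.090865 ≈ 0.005
P(Urn I | red) = 0.006375/0.090865 ≈ 0.070
(Check: 0.634+0.193+0.012+0.086+0.005+0.070 = 1.000.)

Urn VI 0.634, Urn II 0.193, Urn IV 0.012, Urn V 0.086, Urn III 0.005, Urn I 0.070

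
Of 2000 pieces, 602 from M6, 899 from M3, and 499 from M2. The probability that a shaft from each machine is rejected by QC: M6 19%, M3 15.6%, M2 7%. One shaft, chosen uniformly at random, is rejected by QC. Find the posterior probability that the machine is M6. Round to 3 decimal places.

0.395

Unnormalized posteriors (prior × likelihood):
  M6: 0.301 × 0.19 = 0.05719
  M3: 0.4495 × 0.156 = 0.070122
  M2: 0.2495 × 0.07 = 0.017465
Normalizing constant = 0.144777.
P(M6 | evidence) = 0.05719 / 0.144777 ≈ 0.395.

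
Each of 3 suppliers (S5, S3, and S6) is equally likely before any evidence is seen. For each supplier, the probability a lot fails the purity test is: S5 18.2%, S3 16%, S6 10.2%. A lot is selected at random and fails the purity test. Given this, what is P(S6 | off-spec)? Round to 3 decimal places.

0.230

With a uniform prior (1/3 each), posterior ∝ likelihood:
  S5: 0.182
  S3: 0.16
  S6: 0.102
Sum = 0.444.
P(S6 | evidence) = 0.102 / 0.444 ≈ 0.230.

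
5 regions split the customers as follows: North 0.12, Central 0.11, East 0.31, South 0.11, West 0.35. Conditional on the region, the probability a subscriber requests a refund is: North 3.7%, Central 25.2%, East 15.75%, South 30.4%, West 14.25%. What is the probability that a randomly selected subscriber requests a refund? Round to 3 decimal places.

Prior × likelihood for each hypothesis:
  North: 0.12 × 0.037 = 0.00444
  Central: 0.11 × 0.252 = 0.02772
  East: 0.31 × 0.1575 = 0.048825
  South: 0.11 × 0.304 = 0.03344
  West: 0.35 × 0.1425 = 0.049875
P(refund) = 0.00444 + 0.02772 + 0.048825 + 0.03344 + 0.049875 = 0.1643 → 0.164.

0.164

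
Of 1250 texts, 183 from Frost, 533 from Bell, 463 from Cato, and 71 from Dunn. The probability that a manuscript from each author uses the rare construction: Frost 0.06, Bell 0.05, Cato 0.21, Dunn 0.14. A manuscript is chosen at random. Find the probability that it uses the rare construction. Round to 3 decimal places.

0.116

Compute prior × likelihood for every hypothesis:
  Frost: 0.1464 × 0.06 = 0.008784
  Bell: 0.4264 × 0.05 = 0.02132
  Cato: 0.3704 × 0.21 = 0.077784
  Dunn: 0.0568 × 0.14 = 0.007952
P(rare-form) = 0.008784 + 0.02132 + 0.077784 + 0.007952 = 0.11584 → 0.116.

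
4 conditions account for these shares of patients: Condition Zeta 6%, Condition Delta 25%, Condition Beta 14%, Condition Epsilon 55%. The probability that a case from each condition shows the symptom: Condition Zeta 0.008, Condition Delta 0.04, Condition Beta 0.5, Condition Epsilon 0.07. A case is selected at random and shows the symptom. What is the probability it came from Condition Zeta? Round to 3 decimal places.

Prior × likelihood for each hypothesis:
  Condition Zeta: 0.06 × 0.008 = 0.00048
  Condition Delta: 0.25 × 0.04 = 0.01
  Condition Beta: 0.14 × 0.5 = 0.07
  Condition Epsilon: 0.55 × 0.07 = 0.0385
Total = 0.11898.
P(Condition Zeta | evidence) = 0.00048 / 0.11898 ≈ 0.004.

0.004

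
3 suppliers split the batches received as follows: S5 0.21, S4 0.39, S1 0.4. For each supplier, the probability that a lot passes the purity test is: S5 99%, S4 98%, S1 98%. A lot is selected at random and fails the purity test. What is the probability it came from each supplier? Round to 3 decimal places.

Taking complements, P(off-spec | each) = S5 0.01, S4 0.02, S1 0.02.
Unnormalized posteriors (prior × likelihood):
  S5: 0.21 × 0.01 = 0.0021
  S4: 0.39 × 0.02 = 0.0078
  S1: 0.4 × 0.02 = 0.008
Sum = 0.0179.
P(S5 | off-spec) = 0.0021/0.0179 ≈ 0.117
P(S4 | off-spec) = 0.0078/0.0179 ≈ 0.436
P(S1 | off-spec) = 0.008/0.0179 ≈ 0.447

S5 0.117, S4 0.436, S1 0.447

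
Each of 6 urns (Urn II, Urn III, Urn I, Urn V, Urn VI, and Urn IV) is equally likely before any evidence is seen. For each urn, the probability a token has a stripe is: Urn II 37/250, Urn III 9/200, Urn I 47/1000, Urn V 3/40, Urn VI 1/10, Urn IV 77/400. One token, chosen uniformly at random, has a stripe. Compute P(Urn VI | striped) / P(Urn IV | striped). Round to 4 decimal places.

0.5195

Since the prior is uniform, the posterior is proportional to the likelihood:
  Urn II: 0.148
  Urn III: 0.045
  Urn I: 0.047
  Urn V: 0.075
  Urn VI: 0.1
  Urn IV: 0.1925
Total = 0.6075.
The ratio is 0.1 / 0.1925 (the normalizer cancels) = 0.5195.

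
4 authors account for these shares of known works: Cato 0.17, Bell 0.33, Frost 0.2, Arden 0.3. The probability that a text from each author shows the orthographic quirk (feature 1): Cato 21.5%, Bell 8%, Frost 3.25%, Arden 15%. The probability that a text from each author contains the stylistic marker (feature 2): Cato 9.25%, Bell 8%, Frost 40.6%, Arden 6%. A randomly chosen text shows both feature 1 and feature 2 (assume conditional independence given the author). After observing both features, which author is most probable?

Cato

Unnormalized posteriors (prior × likelihood):
  Cato: 0.17 × 0.215 × 0.0925 = 0.003380875
  Bell: 0.33 × 0.08 × 0.08 = 0.002112
  Frost: 0.2 × 0.0325 × 0.406 = 0.002639
  Arden: 0.3 × 0.15 × 0.06 = 0.0027
Sum = 0.010831875.
Largest term belongs to Cato, so Cato is most probable.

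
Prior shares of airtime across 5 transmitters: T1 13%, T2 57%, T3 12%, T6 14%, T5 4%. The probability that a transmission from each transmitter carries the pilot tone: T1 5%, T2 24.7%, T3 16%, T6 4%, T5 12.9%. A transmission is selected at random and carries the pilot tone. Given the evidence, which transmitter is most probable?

T2

Prior × likelihood for each hypothesis:
  T1: 0.13 × 0.05 = 0.0065
  T2: 0.57 × 0.247 = 0.14079
  T3: 0.12 × 0.16 = 0.0192
  T6: 0.14 × 0.04 = 0.0056
  T5: 0.04 × 0.129 = 0.00516
Total = 0.17725.
Largest term belongs to T2, so T2 is most probable.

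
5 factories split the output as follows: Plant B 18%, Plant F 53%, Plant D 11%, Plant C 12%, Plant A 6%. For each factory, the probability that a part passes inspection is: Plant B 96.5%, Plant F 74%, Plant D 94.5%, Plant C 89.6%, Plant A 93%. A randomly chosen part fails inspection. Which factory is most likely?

Taking complements, P(nonconforming | each) = Plant B 0.035, Plant F 0.26, Plant D 0.055, Plant C 0.104, Plant A 0.07.
By Bayes' rule, posterior ∝ prior × likelihood:
  Plant B: 0.18 × 0.035 = 0.0063
  Plant F: 0.53 × 0.26 = 0.1378
  Plant D: 0.11 × 0.055 = 0.00605
  Plant C: 0.12 × 0.104 = 0.01248
  Plant A: 0.06 × 0.07 = 0.0042
Sum = 0.16683.
Largest term belongs to Plant F, so Plant F is most probable.

Plant F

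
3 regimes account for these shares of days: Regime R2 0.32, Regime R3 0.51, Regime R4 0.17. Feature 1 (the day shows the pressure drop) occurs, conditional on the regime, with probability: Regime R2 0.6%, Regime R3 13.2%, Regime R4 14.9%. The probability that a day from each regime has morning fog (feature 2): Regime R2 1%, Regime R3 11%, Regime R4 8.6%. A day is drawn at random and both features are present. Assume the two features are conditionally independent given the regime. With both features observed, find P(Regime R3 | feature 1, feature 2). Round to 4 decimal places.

Compute prior × likelihood for every hypothesis:
  Regime R2: 0.32 × 0.006 × 0.01 = 0.0000192
  Regime R3: 0.51 × 0.132 × 0.11 = 0.0074052
  Regime R4: 0.17 × 0.149 × 0.086 = 0.00217838
Sum = 0.00960278.
P(Regime R3 | evidence) = 0.0074052 / 0.00960278 ≈ 0.7712.

0.7712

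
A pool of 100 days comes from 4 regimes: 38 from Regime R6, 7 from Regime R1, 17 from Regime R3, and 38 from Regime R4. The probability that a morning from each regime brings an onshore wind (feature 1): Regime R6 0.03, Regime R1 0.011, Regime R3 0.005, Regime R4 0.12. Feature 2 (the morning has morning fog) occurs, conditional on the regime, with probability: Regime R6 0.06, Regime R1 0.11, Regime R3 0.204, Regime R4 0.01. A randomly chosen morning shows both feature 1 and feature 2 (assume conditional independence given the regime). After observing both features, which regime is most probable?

Regime R6

Compute prior × likelihood for every hypothesis:
  Regime R6: 0.38 × 0.03 × 0.06 = 0.000684
  Regime R1: 0.07 × 0.011 × 0.11 = 0.0000847
  Regime R3: 0.17 × 0.005 × 0.204 = 0.0001734
  Regime R4: 0.38 × 0.12 × 0.01 = 0.000456
Normalizing constant = 0.0013981.
Largest term belongs to Regime R6, so Regime R6 is most probable.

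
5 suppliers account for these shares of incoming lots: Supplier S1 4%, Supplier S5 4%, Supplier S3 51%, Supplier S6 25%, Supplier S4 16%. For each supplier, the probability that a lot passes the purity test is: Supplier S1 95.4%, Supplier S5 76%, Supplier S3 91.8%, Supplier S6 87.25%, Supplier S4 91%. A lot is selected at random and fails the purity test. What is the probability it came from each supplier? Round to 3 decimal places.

Supplier S1 0.018, Supplier S5 0.096, Supplier S3 0.420, Supplier S6 0.320, Supplier S4 0.145

Taking complements, P(off-spec | each) = Supplier S1 0.046, Supplier S5 0.24, Supplier S3 0.082, Supplier S6 0.1275, Supplier S4 0.09.
By Bayes' rule, posterior ∝ prior × likelihood:
  Supplier S1: 0.04 × 0.046 = 0.00184
  Supplier S5: 0.04 × 0.24 = 0.0096
  Supplier S3: 0.51 × 0.082 = 0.04182
  Supplier S6: 0.25 × 0.1275 = 0.031875
  Supplier S4: 0.16 × 0.09 = 0.0144
Total = 0.099535.
P(Supplier S1 | off-spec) = 0.00184/0.099535 ≈ 0.018
P(Supplier S5 | off-spec) = 0.0096/0.099535 ≈ 0.096
P(Supplier S3 | off-spec) = 0.04182/0.099535 ≈ 0.420
P(Supplier S6 | off-spec) = 0.031875/0.099535 ≈ 0.320
P(Supplier S4 | off-spec) = 0.0144/0.099535 ≈ 0.145
(Check: 0.018+0.096+0.420+0.320+0.145 = 0.999.)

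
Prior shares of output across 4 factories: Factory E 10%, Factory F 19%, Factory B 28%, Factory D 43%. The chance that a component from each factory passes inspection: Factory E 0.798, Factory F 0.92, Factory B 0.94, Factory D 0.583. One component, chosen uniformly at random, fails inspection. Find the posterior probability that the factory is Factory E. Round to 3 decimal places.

0.087

Taking complements, P(nonconforming | each) = Factory E 0.202, Factory F 0.08, Factory B 0.06, Factory D 0.417.
Compute prior × likelihood for every hypothesis:
  Factory E: 0.1 × 0.202 = 0.0202
  Factory F: 0.19 × 0.08 = 0.0152
  Factory B: 0.28 × 0.06 = 0.0168
  Factory D: 0.43 × 0.417 = 0.17931
Total = 0.23151.
P(Factory E | evidence) = 0.0202 / 0.23151 ≈ 0.087.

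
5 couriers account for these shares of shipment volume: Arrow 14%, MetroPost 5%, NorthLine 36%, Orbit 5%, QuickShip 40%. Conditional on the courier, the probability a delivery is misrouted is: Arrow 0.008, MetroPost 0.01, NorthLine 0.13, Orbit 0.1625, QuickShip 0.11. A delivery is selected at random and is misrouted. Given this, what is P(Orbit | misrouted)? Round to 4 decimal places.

By Bayes' rule, posterior ∝ prior × likelihood:
  Arrow: 0.14 × 0.008 = 0.00112
  MetroPost: 0.05 × 0.01 = 0.0005
  NorthLine: 0.36 × 0.13 = 0.0468
  Orbit: 0.05 × 0.1625 = 0.008125
  QuickShip: 0.4 × 0.11 = 0.044
Sum = 0.100545.
P(Orbit | evidence) = 0.008125 / 0.100545 ≈ 0.0808.

0.0808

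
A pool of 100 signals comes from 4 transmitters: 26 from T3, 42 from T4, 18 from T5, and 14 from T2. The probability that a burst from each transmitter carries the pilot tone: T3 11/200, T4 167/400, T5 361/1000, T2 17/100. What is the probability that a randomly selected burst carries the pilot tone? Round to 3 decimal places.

0.278

By Bayes' rule, posterior ∝ prior × likelihood:
  T3: 0.26 × 0.055 = 0.0143
  T4: 0.42 × 0.4175 = 0.17535
  T5: 0.18 × 0.361 = 0.06498
  T2: 0.14 × 0.17 = 0.0238
P(pilot) = 0.0143 + 0.17535 + 0.06498 + 0.0238 = 0.27843 → 0.278.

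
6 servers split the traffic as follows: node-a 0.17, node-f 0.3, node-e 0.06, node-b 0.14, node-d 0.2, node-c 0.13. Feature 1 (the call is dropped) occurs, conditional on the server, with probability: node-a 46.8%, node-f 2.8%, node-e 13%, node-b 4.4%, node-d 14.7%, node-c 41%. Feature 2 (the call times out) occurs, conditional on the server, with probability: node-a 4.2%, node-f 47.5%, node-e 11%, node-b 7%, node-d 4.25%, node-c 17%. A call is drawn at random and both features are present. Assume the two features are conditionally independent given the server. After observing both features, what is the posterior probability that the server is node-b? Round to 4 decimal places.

0.0228

Compute prior × likelihood for every hypothesis:
  node-a: 0.17 × 0.468 × 0.042 = 0.00334152
  node-f: 0.3 × 0.028 × 0.475 = 0.00399
  node-e: 0.06 × 0.13 × 0.11 = 0.000858
  node-b: 0.14 × 0.044 × 0.07 = 0.0004312
  node-d: 0.2 × 0.147 × 0.0425 = 0.0012495
  node-c: 0.13 × 0.41 × 0.17 = 0.009061
Normalizing constant = 0.01893122.
P(node-b | evidence) = 0.0004312 / 0.01893122 ≈ 0.0228.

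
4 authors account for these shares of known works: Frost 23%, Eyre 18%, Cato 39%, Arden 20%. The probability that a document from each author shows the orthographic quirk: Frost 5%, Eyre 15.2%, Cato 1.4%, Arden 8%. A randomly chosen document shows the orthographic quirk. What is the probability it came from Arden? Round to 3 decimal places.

0.265

Compute prior × likelihood for every hypothesis:
  Frost: 0.23 × 0.05 = 0.0115
  Eyre: 0.18 × 0.152 = 0.02736
  Cato: 0.39 × 0.014 = 0.00546
  Arden: 0.2 × 0.08 = 0.016
Sum = 0.06032.
P(Arden | evidence) = 0.016 / 0.06032 ≈ 0.265.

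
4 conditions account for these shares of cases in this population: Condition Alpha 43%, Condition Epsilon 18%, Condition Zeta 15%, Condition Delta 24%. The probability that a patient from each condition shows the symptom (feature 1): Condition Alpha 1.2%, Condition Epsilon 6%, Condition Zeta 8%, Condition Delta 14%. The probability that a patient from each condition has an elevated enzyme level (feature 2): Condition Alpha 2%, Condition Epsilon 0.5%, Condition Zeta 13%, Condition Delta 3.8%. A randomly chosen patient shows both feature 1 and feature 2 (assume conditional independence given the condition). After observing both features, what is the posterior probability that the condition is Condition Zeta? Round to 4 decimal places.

0.5210

By Bayes' rule, posterior ∝ prior × likelihood:
  Condition Alpha: 0.43 × 0.012 × 0.02 = 0.0001032
  Condition Epsilon: 0.18 × 0.06 × 0.005 = 0.000054
  Condition Zeta: 0.15 × 0.08 × 0.13 = 0.00156
  Condition Delta: 0.24 × 0.14 × 0.038 = 0.0012768
Sum = 0.002994.
P(Condition Zeta | evidence) = 0.00156 / 0.002994 ≈ 0.5210.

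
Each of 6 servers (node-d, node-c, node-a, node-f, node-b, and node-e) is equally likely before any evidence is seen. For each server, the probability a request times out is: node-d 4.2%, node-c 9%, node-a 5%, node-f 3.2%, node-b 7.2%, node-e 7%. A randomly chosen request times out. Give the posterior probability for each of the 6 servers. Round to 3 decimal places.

node-d 0.118, node-c 0.253, node-a 0.140, node-f 0.090, node-b 0.202, node-e 0.197

With a uniform prior (1/6 each), posterior ∝ likelihood:
  node-d: 0.042
  node-c: 0.09
  node-a: 0.05
  node-f: 0.032
  node-b: 0.072
  node-e: 0.07
Total = 0.356.
P(node-d | timeout) = 0.042/0.356 ≈ 0.118
P(node-c | timeout) = 0.09/0.356 ≈ 0.253
P(node-a | timeout) = 0.05/0.356 ≈ 0.140
P(node-f | timeout) = 0.032/0.356 ≈ 0.090
P(node-b | timeout) = 0.072/0.356 ≈ 0.202
P(node-e | timeout) = 0.07/0.356 ≈ 0.197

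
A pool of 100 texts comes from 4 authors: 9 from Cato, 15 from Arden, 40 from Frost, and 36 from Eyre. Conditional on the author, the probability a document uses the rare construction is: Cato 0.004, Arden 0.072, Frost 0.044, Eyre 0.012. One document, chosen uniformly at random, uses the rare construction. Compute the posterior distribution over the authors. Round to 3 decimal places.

Prior × likelihood for each hypothesis:
  Cato: 0.09 × 0.004 = 0.00036
  Arden: 0.15 × 0.072 = 0.0108
  Frost: 0.4 × 0.044 = 0.0176
  Eyre: 0.36 × 0.012 = 0.00432
Total = 0.03308.
P(Cato | rare-form) = 0.00036/0.03308 ≈ 0.011
P(Arden | rare-form) = 0.0108/0.03308 ≈ 0.326
P(Frost | rare-form) = 0.0176/0.03308 ≈ 0.532
P(Eyre | rare-form) = 0.00432/0.03308 ≈ 0.131

Cato 0.011, Arden 0.326, Frost 0.532, Eyre 0.131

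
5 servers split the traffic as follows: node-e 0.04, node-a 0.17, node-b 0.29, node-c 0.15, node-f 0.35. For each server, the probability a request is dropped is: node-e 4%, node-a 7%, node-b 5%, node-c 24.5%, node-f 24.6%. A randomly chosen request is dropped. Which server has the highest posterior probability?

Unnormalized posteriors (prior × likelihood):
  node-e: 0.04 × 0.04 = 0.0016
  node-a: 0.17 × 0.07 = 0.0119
  node-b: 0.29 × 0.05 = 0.0145
  node-c: 0.15 × 0.245 = 0.03675
  node-f: 0.35 × 0.246 = 0.0861
Normalizing constant = 0.15085.
Largest term belongs to node-f, so node-f is most probable.

node-f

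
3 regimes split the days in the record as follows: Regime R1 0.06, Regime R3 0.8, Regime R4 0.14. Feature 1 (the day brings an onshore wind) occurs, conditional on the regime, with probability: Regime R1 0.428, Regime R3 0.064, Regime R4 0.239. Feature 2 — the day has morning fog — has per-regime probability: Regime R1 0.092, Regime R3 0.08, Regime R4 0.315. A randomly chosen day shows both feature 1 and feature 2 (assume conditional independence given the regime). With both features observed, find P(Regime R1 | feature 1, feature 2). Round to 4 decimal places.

By Bayes' rule, posterior ∝ prior × likelihood:
  Regime R1: 0.06 × 0.428 × 0.092 = 0.00236256
  Regime R3: 0.8 × 0.064 × 0.08 = 0.004096
  Regime R4: 0.14 × 0.239 × 0.315 = 0.0105399
Normalizing constant = 0.01699846.
P(Regime R1 | evidence) = 0.00236256 / 0.01699846 ≈ 0.1390.

0.1390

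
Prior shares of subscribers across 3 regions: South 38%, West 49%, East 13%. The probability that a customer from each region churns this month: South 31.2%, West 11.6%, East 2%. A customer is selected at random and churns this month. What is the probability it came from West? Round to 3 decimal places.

0.319

Prior × likelihood for each hypothesis:
  South: 0.38 × 0.312 = 0.11856
  West: 0.49 × 0.116 = 0.05684
  East: 0.13 × 0.02 = 0.0026
Total = 0.178.
P(West | evidence) = 0.05684 / 0.178 ≈ 0.319.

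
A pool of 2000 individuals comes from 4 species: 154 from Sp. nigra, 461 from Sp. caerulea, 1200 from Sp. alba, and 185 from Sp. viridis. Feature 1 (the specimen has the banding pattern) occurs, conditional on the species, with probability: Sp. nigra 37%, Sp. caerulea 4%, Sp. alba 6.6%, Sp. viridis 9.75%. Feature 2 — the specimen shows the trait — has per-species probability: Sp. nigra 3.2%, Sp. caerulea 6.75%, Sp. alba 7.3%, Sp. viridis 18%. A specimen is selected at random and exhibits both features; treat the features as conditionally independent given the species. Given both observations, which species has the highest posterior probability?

Sp. alba

Compute prior × likelihood for every hypothesis:
  Sp. nigra: 0.077 × 0.37 × 0.032 = 0.00091168
  Sp. caerulea: 0.2305 × 0.04 × 0.0675 = 0.00062235
  Sp. alba: 0.6 × 0.066 × 0.073 = 0.0028908
  Sp. viridis: 0.0925 × 0.0975 × 0.18 = 0.001623375
Normalizing constant = 0.006048205.
Largest term belongs to Sp. alba, so Sp. alba is most probable.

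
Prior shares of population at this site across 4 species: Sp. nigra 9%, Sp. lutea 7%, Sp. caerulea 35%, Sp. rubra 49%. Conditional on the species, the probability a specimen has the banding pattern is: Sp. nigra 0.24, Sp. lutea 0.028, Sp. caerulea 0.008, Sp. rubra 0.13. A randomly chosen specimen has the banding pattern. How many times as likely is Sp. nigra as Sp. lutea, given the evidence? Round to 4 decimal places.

11.0204

By Bayes' rule, posterior ∝ prior × likelihood:
  Sp. nigra: 0.09 × 0.24 = 0.0216
  Sp. lutea: 0.07 × 0.028 = 0.00196
  Sp. caerulea: 0.35 × 0.008 = 0.0028
  Sp. rubra: 0.49 × 0.13 = 0.0637
Normalizing constant = 0.09006.
The ratio is 0.0216 / 0.00196 (the normalizer cancels) = 11.0204.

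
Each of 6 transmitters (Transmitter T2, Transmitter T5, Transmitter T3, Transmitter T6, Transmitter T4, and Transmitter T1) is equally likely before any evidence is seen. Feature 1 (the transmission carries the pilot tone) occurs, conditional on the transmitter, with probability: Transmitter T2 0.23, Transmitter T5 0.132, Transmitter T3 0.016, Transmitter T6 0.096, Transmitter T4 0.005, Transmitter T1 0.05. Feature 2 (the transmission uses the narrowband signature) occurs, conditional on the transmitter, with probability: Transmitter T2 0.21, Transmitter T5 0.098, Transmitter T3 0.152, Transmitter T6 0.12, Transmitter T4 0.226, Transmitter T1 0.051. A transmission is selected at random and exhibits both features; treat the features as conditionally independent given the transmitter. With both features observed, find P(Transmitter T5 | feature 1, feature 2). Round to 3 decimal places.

Since the prior is uniform, the posterior is proportional to the likelihood:
  Transmitter T2: 0.23 × 0.21 = 0.0483
  Transmitter T5: 0.132 × 0.098 = 0.012936
  Transmitter T3: 0.016 × 0.152 = 0.002432
  Transmitter T6: 0.096 × 0.12 = 0.01152
  Transmitter T4: 0.005 × 0.226 = 0.00113
  Transmitter T1: 0.05 × 0.051 = 0.00255
Total = 0.078868.
P(Transmitter T5 | evidence) = 0.012936 / 0.078868 ≈ 0.164.

0.164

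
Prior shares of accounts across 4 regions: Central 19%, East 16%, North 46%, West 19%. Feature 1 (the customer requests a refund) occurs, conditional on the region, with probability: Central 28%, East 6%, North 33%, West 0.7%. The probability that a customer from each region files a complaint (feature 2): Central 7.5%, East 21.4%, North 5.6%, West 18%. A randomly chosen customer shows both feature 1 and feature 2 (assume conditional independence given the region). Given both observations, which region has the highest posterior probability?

North

Unnormalized posteriors (prior × likelihood):
  Central: 0.19 × 0.28 × 0.075 = 0.00399
  East: 0.16 × 0.06 × 0.214 = 0.0020544
  North: 0.46 × 0.33 × 0.056 = 0.0085008
  West: 0.19 × 0.007 × 0.18 = 0.0002394
Sum = 0.0147846.
Largest term belongs to North, so North is most probable.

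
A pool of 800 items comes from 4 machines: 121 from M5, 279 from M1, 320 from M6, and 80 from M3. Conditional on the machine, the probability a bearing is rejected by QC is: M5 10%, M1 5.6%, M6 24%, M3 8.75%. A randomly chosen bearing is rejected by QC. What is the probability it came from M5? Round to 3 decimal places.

Unnormalized posteriors (prior × likelihood):
  M5: 0.15125 × 0.1 = 0.015125
  M1: 0.34875 × 0.056 = 0.01953
  M6: 0.4 × 0.24 = 0.096
  M3: 0.1 × 0.0875 = 0.00875
Total = 0.139405.
P(M5 | evidence) = 0.015125 / 0.139405 ≈ 0.108.

0.108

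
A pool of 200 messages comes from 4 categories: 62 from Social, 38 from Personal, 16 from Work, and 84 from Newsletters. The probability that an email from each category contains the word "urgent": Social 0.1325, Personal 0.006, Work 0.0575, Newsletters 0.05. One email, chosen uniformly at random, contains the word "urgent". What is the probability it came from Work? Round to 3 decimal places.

0.068

Prior × likelihood for each hypothesis:
  Social: 0.31 × 0.1325 = 0.041075
  Personal: 0.19 × 0.006 = 0.00114
  Work: 0.08 × 0.0575 = 0.0046
  Newsletters: 0.42 × 0.05 = 0.021
Normalizing constant = 0.067815.
P(Work | evidence) = 0.0046 / 0.067815 ≈ 0.068.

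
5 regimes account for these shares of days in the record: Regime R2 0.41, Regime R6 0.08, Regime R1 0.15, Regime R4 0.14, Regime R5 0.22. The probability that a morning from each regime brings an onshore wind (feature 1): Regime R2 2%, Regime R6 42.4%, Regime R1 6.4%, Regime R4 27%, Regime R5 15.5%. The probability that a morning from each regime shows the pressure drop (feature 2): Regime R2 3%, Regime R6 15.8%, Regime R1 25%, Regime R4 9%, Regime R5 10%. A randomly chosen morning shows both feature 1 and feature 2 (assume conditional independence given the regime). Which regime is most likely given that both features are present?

Prior × likelihood for each hypothesis:
  Regime R2: 0.41 × 0.02 × 0.03 = 0.000246
  Regime R6: 0.08 × 0.424 × 0.158 = 0.00535936
  Regime R1: 0.15 × 0.064 × 0.25 = 0.0024
  Regime R4: 0.14 × 0.27 × 0.09 = 0.003402
  Regime R5: 0.22 × 0.155 × 0.1 = 0.00341
Total = 0.01481736.
Largest term belongs to Regime R6, so Regime R6 is most probable.

Regime R6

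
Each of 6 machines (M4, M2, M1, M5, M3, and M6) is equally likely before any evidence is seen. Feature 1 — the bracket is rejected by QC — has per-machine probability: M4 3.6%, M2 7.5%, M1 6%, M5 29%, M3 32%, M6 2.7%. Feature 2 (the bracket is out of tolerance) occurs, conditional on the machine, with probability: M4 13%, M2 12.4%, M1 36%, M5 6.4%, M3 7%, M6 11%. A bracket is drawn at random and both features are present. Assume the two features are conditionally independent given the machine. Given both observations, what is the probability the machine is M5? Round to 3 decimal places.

0.233

With a uniform prior (1/6 each), posterior ∝ likelihood:
  M4: 0.036 × 0.13 = 0.00468
  M2: 0.075 × 0.124 = 0.0093
  M1: 0.06 × 0.36 = 0.0216
  M5: 0.29 × 0.064 = 0.01856
  M3: 0.32 × 0.07 = 0.0224
  M6: 0.027 × 0.11 = 0.00297
Sum = 0.07951.
P(M5 | evidence) = 0.01856 / 0.07951 ≈ 0.233.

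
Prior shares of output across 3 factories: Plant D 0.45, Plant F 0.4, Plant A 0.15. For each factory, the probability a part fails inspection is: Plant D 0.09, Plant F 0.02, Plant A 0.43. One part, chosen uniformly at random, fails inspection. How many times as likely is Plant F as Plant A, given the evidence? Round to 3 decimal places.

0.124

Unnormalized posteriors (prior × likelihood):
  Plant D: 0.45 × 0.09 = 0.0405
  Plant F: 0.4 × 0.02 = 0.008
  Plant A: 0.15 × 0.43 = 0.0645
Normalizing constant = 0.113.
The ratio is 0.008 / 0.0645 (the normalizer cancels) = 0.124.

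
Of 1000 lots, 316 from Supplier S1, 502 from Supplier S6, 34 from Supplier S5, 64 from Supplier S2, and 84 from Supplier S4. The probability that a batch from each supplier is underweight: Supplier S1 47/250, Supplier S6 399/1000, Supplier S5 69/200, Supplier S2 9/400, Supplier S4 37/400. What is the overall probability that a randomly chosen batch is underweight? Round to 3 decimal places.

Compute prior × likelihood for every hypothesis:
  Supplier S1: 0.316 × 0.188 = 0.059408
  Supplier S6: 0.502 × 0.399 = 0.200298
  Supplier S5: 0.034 × 0.345 = 0.01173
  Supplier S2: 0.064 × 0.0225 = 0.00144
  Supplier S4: 0.084 × 0.0925 = 0.00777
P(underweight) = 0.059408 + 0.200298 + 0.01173 + 0.00144 + 0.00777 = 0.280646 → 0.281.

0.281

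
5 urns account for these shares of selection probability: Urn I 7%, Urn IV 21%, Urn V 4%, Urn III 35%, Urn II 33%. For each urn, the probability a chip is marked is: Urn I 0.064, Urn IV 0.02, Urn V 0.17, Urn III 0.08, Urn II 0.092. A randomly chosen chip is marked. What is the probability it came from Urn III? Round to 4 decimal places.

By Bayes' rule, posterior ∝ prior × likelihood:
  Urn I: 0.07 × 0.064 = 0.00448
  Urn IV: 0.21 × 0.02 = 0.0042
  Urn V: 0.04 × 0.17 = 0.0068
  Urn III: 0.35 × 0.08 = 0.028
  Urn II: 0.33 × 0.092 = 0.03036
Sum = 0.07384.
P(Urn III | evidence) = 0.028 / 0.07384 ≈ 0.3792.

0.3792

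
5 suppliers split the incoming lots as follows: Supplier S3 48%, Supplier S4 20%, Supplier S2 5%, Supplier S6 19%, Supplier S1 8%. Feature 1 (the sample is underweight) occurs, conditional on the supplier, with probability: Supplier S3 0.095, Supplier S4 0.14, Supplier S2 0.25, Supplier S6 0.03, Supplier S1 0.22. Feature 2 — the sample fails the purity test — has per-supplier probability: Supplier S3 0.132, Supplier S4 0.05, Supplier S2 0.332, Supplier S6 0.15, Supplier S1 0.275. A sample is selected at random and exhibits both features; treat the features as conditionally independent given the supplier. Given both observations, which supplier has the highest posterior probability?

Supplier S3

Prior × likelihood for each hypothesis:
  Supplier S3: 0.48 × 0.095 × 0.132 = 0.0060192
  Supplier S4: 0.2 × 0.14 × 0.05 = 0.0014
  Supplier S2: 0.05 × 0.25 × 0.332 = 0.00415
  Supplier S6: 0.19 × 0.03 × 0.15 = 0.000855
  Supplier S1: 0.08 × 0.22 × 0.275 = 0.00484
Total = 0.0172642.
Largest term belongs to Supplier S3, so Supplier S3 is most probable.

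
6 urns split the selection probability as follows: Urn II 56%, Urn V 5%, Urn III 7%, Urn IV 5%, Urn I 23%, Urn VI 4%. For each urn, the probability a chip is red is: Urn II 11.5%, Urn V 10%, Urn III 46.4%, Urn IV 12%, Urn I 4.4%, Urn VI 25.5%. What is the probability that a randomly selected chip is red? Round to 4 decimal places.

0.1282

Unnormalized posteriors (prior × likelihood):
  Urn II: 0.56 × 0.115 = 0.0644
  Urn V: 0.05 × 0.1 = 0.005
  Urn III: 0.07 × 0.464 = 0.03248
  Urn IV: 0.05 × 0.12 = 0.006
  Urn I: 0.23 × 0.044 = 0.01012
  Urn VI: 0.04 × 0.255 = 0.0102
P(red) = 0.0644 + 0.005 + 0.03248 + 0.006 + 0.01012 + 0.0102 = 0.1282 → 0.1282.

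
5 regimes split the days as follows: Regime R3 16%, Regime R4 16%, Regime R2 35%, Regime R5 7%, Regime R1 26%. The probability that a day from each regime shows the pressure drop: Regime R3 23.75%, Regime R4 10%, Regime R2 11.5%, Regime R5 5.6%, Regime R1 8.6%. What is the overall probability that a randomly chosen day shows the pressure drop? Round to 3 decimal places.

0.121

Prior × likelihood for each hypothesis:
  Regime R3: 0.16 × 0.2375 = 0.038
  Regime R4: 0.16 × 0.1 = 0.016
  Regime R2: 0.35 × 0.115 = 0.04025
  Regime R5: 0.07 × 0.056 = 0.00392
  Regime R1: 0.26 × 0.086 = 0.02236
P(drop) = 0.038 + 0.016 + 0.04025 + 0.00392 + 0.02236 = 0.12053 → 0.121.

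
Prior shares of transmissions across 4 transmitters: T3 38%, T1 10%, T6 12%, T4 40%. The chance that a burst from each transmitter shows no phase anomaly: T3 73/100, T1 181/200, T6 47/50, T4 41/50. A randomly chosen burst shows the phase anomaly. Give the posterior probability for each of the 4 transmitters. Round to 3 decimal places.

Taking complements, P(anomaly | each) = T3 0.27, T1 0.095, T6 0.06, T4 0.18.
Prior × likelihood for each hypothesis:
  T3: 0.38 × 0.27 = 0.1026
  T1: 0.1 × 0.095 = 0.0095
  T6: 0.12 × 0.06 = 0.0072
  T4: 0.4 × 0.18 = 0.072
Total = 0.1913.
P(T3 | anomaly) = 0.1026/0.1913 ≈ 0.536
P(T1 | anomaly) = 0.0095/0.1913 ≈ 0.050
P(T6 | anomaly) = 0.0072/0.1913 ≈ 0.038
P(T4 | anomaly) = 0.072/0.1913 ≈ 0.376
(Check: 0.536+0.050+0.038+0.376 = 1.000.)

T3 0.536, T1 0.050, T6 0.038, T4 0.376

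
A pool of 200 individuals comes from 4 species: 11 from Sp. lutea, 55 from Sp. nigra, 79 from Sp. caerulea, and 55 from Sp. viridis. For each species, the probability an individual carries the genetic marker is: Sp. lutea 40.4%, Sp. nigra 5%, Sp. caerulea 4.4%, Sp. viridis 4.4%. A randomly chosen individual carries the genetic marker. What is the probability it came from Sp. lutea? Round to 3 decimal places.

Prior × likelihood for each hypothesis:
  Sp. lutea: 0.055 × 0.404 = 0.02222
  Sp. nigra: 0.275 × 0.05 = 0.01375
  Sp. caerulea: 0.395 × 0.044 = 0.01738
  Sp. viridis: 0.275 × 0.044 = 0.0121
Normalizing constant = 0.06545.
P(Sp. lutea | evidence) = 0.02222 / 0.06545 ≈ 0.339.

0.339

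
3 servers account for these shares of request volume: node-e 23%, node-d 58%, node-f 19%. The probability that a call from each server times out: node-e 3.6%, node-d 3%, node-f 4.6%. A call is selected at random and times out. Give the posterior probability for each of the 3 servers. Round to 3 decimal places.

node-e 0.241, node-d 0.506, node-f 0.254

Unnormalized posteriors (prior × likelihood):
  node-e: 0.23 × 0.036 = 0.00828
  node-d: 0.58 × 0.03 = 0.0174
  node-f: 0.19 × 0.046 = 0.00874
Sum = 0.03442.
P(node-e | timeout) = 0.00828/0.03442 ≈ 0.241
P(node-d | timeout) = 0.0174/0.03442 ≈ 0.506
P(node-f | timeout) = 0.00874/0.03442 ≈ 0.254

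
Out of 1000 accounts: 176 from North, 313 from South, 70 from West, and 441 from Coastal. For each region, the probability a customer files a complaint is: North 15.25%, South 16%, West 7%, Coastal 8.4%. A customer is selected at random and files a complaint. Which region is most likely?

South

Compute prior × likelihood for every hypothesis:
  North: 0.176 × 0.1525 = 0.02684
  South: 0.313 × 0.16 = 0.05008
  West: 0.07 × 0.07 = 0.0049
  Coastal: 0.441 × 0.084 = 0.037044
Sum = 0.118864.
Largest term belongs to South, so South is most probable.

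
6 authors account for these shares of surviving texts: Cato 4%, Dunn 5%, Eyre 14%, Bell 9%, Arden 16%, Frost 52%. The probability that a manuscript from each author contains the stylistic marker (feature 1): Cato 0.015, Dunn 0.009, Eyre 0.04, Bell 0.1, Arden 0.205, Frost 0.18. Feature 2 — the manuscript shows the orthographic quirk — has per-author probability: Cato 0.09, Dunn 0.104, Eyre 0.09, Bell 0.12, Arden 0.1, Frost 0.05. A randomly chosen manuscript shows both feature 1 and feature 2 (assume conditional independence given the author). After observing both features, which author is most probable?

Frost

Unnormalized posteriors (prior × likelihood):
  Cato: 0.04 × 0.015 × 0.09 = 0.000054
  Dunn: 0.05 × 0.009 × 0.104 = 0.0000468
  Eyre: 0.14 × 0.04 × 0.09 = 0.000504
  Bell: 0.09 × 0.1 × 0.12 = 0.00108
  Arden: 0.16 × 0.205 × 0.1 = 0.00328
  Frost: 0.52 × 0.18 × 0.05 = 0.00468
Total = 0.0096448.
Largest term belongs to Frost, so Frost is most probable.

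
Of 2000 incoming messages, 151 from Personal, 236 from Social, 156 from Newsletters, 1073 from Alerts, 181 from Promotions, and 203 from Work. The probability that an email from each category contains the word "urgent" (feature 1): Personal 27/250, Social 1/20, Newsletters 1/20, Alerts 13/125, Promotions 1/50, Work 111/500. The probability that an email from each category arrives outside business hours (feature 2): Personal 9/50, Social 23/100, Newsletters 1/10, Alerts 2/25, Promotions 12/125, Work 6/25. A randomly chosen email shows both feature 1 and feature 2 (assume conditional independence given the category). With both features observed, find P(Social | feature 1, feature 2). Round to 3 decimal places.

0.102

Prior × likelihood for each hypothesis:
  Personal: 0.0755 × 0.108 × 0.18 = 0.00146772
  Social: 0.118 × 0.05 × 0.23 = 0.001357
  Newsletters: 0.078 × 0.05 × 0.1 = 0.00039
  Alerts: 0.5365 × 0.104 × 0.08 = 0.00446368
  Promotions: 0.0905 × 0.02 × 0.096 = 0.00017376
  Work: 0.1015 × 0.222 × 0.24 = 0.00540792
Sum = 0.01326008.
P(Social | evidence) = 0.001357 / 0.01326008 ≈ 0.102.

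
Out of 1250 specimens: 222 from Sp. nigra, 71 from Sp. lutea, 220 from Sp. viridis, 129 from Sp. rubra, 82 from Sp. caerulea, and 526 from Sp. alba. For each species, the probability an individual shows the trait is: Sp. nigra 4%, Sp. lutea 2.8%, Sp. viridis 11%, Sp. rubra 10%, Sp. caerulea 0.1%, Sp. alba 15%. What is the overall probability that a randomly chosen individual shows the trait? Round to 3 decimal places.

Unnormalized posteriors (prior × likelihood):
  Sp. nigra: 0.1776 × 0.04 = 0.007104
  Sp. lutea: 0.0568 × 0.028 = 0.0015904
  Sp. viridis: 0.176 × 0.11 = 0.01936
  Sp. rubra: 0.1032 × 0.1 = 0.01032
  Sp. caerulea: 0.0656 × 0.001 = 0.0000656
  Sp. alba: 0.4208 × 0.15 = 0.06312
P(trait) = 0.007104 + 0.0015904 + 0.01936 + 0.01032 + 0.0000656 + 0.06312 = 0.10156 → 0.102.

0.102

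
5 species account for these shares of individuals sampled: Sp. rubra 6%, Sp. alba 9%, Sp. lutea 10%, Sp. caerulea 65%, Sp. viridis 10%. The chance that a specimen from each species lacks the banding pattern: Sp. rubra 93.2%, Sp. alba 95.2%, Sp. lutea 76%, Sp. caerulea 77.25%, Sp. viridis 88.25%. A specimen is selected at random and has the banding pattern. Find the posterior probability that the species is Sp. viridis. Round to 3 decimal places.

Taking complements, P(banded | each) = Sp. rubra 0.068, Sp. alba 0.048, Sp. lutea 0.24, Sp. caerulea 0.2275, Sp. viridis 0.1175.
Prior × likelihood for each hypothesis:
  Sp. rubra: 0.06 × 0.068 = 0.00408
  Sp. alba: 0.09 × 0.048 = 0.00432
  Sp. lutea: 0.1 × 0.24 = 0.024
  Sp. caerulea: 0.65 × 0.2275 = 0.147875
  Sp. viridis: 0.1 × 0.1175 = 0.01175
Total = 0.192025.
P(Sp. viridis | evidence) = 0.01175 / 0.192025 ≈ 0.061.

0.061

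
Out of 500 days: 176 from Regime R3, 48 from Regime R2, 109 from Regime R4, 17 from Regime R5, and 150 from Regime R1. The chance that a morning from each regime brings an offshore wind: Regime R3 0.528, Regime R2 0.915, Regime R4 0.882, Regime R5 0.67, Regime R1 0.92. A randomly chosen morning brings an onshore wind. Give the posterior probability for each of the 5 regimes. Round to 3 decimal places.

Taking complements, P(onshore | each) = Regime R3 0.472, Regime R2 0.085, Regime R4 0.118, Regime R5 0.33, Regime R1 0.08.
Unnormalized posteriors (prior × likelihood):
  Regime R3: 0.352 × 0.472 = 0.166144
  Regime R2: 0.096 × 0.085 = 0.00816
  Regime R4: 0.218 × 0.118 = 0.025724
  Regime R5: 0.034 × 0.33 = 0.01122
  Regime R1: 0.3 × 0.08 = 0.024
Total = 0.235248.
P(Regime R3 | onshore) = 0.166144/0.235248 ≈ 0.706
P(Regime R2 | onshore) = 0.00816/0.235248 ≈ 0.035
P(Regime R4 | onshore) = 0.025724/0.235248 ≈ 0.109
P(Regime R5 | onshore) = 0.01122/0.235248 ≈ 0.048
P(Regime R1 | onshore) = 0.024/0.235248 ≈ 0.102

Regime R3 0.706, Regime R2 0.035, Regime R4 0.109, Regime R5 0.048, Regime R1 0.102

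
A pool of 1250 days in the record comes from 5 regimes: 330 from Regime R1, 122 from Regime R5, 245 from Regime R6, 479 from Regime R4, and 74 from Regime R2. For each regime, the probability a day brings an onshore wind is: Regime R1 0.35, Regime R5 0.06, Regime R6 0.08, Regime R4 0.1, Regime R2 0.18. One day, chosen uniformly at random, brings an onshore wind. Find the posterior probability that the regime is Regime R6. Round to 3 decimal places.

Compute prior × likelihood for every hypothesis:
  Regime R1: 0.264 × 0.35 = 0.0924
  Regime R5: 0.0976 × 0.06 = 0.005856
  Regime R6: 0.196 × 0.08 = 0.01568
  Regime R4: 0.3832 × 0.1 = 0.03832
  Regime R2: 0.0592 × 0.18 = 0.010656
Normalizing constant = 0.162912.
P(Regime R6 | evidence) = 0.01568 / 0.162912 ≈ 0.096.

0.096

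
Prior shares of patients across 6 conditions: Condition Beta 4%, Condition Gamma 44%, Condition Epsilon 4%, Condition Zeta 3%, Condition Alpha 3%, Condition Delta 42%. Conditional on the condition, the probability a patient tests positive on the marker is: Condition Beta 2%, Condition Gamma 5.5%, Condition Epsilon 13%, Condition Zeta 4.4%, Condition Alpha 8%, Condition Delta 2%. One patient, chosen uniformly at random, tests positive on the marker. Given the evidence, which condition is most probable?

Condition Gamma

Prior × likelihood for each hypothesis:
  Condition Beta: 0.04 × 0.02 = 0.0008
  Condition Gamma: 0.44 × 0.055 = 0.0242
  Condition Epsilon: 0.04 × 0.13 = 0.0052
  Condition Zeta: 0.03 × 0.044 = 0.00132
  Condition Alpha: 0.03 × 0.08 = 0.0024
  Condition Delta: 0.42 × 0.02 = 0.0084
Normalizing constant = 0.04232.
Largest term belongs to Condition Gamma, so Condition Gamma is most probable.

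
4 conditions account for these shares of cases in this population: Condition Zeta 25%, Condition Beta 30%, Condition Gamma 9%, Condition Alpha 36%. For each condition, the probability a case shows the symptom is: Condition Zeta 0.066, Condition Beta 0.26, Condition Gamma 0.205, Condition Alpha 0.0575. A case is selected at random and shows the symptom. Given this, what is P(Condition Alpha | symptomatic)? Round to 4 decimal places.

0.1549

Compute prior × likelihood for every hypothesis:
  Condition Zeta: 0.25 × 0.066 = 0.0165
  Condition Beta: 0.3 × 0.26 = 0.078
  Condition Gamma: 0.09 × 0.205 = 0.01845
  Condition Alpha: 0.36 × 0.0575 = 0.0207
Normalizing constant = 0.13365.
P(Condition Alpha | evidence) = 0.0207 / 0.13365 ≈ 0.1549.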